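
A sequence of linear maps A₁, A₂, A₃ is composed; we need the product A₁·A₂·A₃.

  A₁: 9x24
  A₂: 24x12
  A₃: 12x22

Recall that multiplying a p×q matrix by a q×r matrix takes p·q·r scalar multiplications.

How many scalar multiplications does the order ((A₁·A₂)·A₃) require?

(A₁·A₂): 9×24 by 24×12 → 9×12, cost 9·24·12 = 2592
((A₁·A₂)·A₃): 9×12 by 12×22 → 9×22, cost 9·12·22 = 2376; cumulative 4968
Total: 4968 scalar multiplications.

4968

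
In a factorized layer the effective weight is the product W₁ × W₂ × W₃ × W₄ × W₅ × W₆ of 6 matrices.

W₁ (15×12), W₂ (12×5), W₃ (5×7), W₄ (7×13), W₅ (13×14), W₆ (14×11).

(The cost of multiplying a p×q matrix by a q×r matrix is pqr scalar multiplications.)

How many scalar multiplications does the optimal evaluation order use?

Adjacent pairs: W₁W₂ = 15·12·5 = 900; W₂W₃ = 12·5·7 = 420; W₃W₄ = 5·7·13 = 455; W₄W₅ = 7·13·14 = 1274; W₅W₆ = 13·14·11 = 2002.
Length 3: W₁..W₃: k=1: 0+420+15·12·7=1680; k=2: 900+0+15·5·7=1425 → min 1425 | W₂..W₄: k=2: 0+455+12·5·13=1235; k=3: 420+0+12·7·13=1512 → min 1235 | W₃..W₅: k=3: 0+1274+5·7·14=1764; k=4: 455+0+5·13·14=1365 → min 1365 | W₄..W₆: k=4: 0+2002+7·13·11=3003; k=5: 1274+0+7·14·11=2352 → min 2352.
Length 4: W₁..W₄: k=1: 0+1235+15·12·13=3575; k=2: 900+455+15·5·13=2330; k=3: 1425+0+15·7·13=2790 → min 2330 | W₂..W₅: k=2: 0+1365+12·5·14=2205; k=3: 420+1274+12·7·14=2870; k=4: 1235+0+12·13·14=3419 → min 2205 | W₃..W₆: k=3: 0+2352+5·7·11=2737; k=4: 455+2002+5·13·11=3172; k=5: 1365+0+5·14·11=2135 → min 2135.
Length 5: W₁..W₅: k=1: 0+2205+15·12·14=4725; k=2: 900+1365+15·5·14=3315; k=3: 1425+1274+15·7·14=4169; k=4: 2330+0+15·13·14=5060 → min 3315 | W₂..W₆: k=2: 0+2135+12·5·11=2795; k=3: 420+2352+12·7·11=3696; k=4: 1235+2002+12·13·11=4953; k=5: 2205+0+12·14·11=4053 → min 2795.
Length 6: W₁..W₆: k=1: 0+2795+15·12·11=4775; k=2: 900+2135+15·5·11=3860; k=3: 1425+2352+15·7·11=4932; k=4: 2330+2002+15·13·11=6477; k=5: 3315+0+15·14·11=5625 → min 3860.
Optimal order: ((W₁ × W₂) × (((W₃ × W₄) × W₅) × W₆)) with cost 3860.

3860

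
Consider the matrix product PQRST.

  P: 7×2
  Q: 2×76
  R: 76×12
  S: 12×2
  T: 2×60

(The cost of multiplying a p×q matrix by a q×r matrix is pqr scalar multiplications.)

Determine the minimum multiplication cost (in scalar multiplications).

2740

Adjacent pairs: PQ = 7·2·76 = 1064; QR = 2·76·12 = 1824; RS = 76·12·2 = 1824; ST = 12·2·60 = 1440.
Length 3: P..R: k=1: 0+1824+7·2·12=1992; k=2: 1064+0+7·76·12=7448 → min 1992 | Q..S: k=2: 0+1824+2·76·2=2128; k=3: 1824+0+2·12·2=1872 → min 1872 | R..T: k=3: 0+1440+76·12·60=56160; k=4: 1824+0+76·2·60=10944 → min 10944.
Length 4: P..S: k=1: 0+1872+7·2·2=1900; k=2: 1064+1824+7·76·2=3952; k=3: 1992+0+7·12·2=2160 → min 1900 | Q..T: k=2: 0+10944+2·76·60=20064; k=3: 1824+1440+2·12·60=4704; k=4: 1872+0+2·2·60=2112 → min 2112.
Length 5: P..T: k=1: 0+2112+7·2·60=2952; k=2: 1064+10944+7·76·60=43928; k=3: 1992+1440+7·12·60=8472; k=4: 1900+0+7·2·60=2740 → min 2740.
Optimal order: ((P((QR)S))T) with cost 2740.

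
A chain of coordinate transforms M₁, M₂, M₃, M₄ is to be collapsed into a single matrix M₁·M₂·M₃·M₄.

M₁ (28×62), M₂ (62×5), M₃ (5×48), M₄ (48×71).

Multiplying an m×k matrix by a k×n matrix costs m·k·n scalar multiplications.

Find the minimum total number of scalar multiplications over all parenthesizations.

Adjacent pairs: M₁M₂ = 28·62·5 = 8680; M₂M₃ = 62·5·48 = 14880; M₃M₄ = 5·48·71 = 17040.
Length 3: M₁..M₃: k=1: 0+14880+28·62·48=98208; k=2: 8680+0+28·5·48=15400 → min 15400 | M₂..M₄: k=2: 0+17040+62·5·71=39050; k=3: 14880+0+62·48·71=226176 → min 39050.
Length 4: M₁..M₄: k=1: 0+39050+28·62·71=162306; k=2: 8680+17040+28·5·71=35660; k=3: 15400+0+28·48·71=110824 → min 35660.
Optimal order: ((M₁·M₂)·(M₃·M₄)) with cost 35660.

35660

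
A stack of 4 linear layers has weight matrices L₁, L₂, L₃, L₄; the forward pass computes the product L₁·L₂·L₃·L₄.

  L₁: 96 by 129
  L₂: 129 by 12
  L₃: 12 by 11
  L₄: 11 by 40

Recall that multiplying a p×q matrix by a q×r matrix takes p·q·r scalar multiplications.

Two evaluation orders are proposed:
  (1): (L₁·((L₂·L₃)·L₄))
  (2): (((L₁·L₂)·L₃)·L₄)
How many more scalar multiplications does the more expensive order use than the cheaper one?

Order (1) = (L₁·((L₂·L₃)·L₄)): (L₂·L₃): 129×12 by 12×11 → 129×11, cost 129·12·11 = 17028; ((L₂·L₃)·L₄): 129×11 by 11×40 → 129×40, cost 129·11·40 = 56760; cumulative 73788; (L₁·((L₂·L₃)·L₄)): 96×129 by 129×40 → 96×40, cost 96·129·40 = 495360; cumulative 569148. Total 569148.
Order (2) = (((L₁·L₂)·L₃)·L₄): (L₁·L₂): 96×129 by 129×12 → 96×12, cost 96·129·12 = 148608; ((L₁·L₂)·L₃): 96×12 by 12×11 → 96×11, cost 96·12·11 = 12672; cumulative 161280; (((L₁·L₂)·L₃)·L₄): 96×11 by 11×40 → 96×40, cost 96·11·40 = 42240; cumulative 203520. Total 203520.
Difference: |569148 − 203520| = 365628.

365628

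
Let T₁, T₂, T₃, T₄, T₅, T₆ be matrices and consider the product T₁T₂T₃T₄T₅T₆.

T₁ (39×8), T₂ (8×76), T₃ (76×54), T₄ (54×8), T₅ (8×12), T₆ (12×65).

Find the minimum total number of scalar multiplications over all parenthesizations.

63576

Adjacent pairs: T₁T₂ = 39·8·76 = 23712; T₂T₃ = 8·76·54 = 32832; T₃T₄ = 76·54·8 = 32832; T₄T₅ = 54·8·12 = 5184; T₅T₆ = 8·12·65 = 6240.
Length 3: T₁..T₃: k=1: 0+32832+39·8·54=49680; k=2: 23712+0+39·76·54=183768 → min 49680 | T₂..T₄: k=2: 0+32832+8·76·8=37696; k=3: 32832+0+8·54·8=36288 → min 36288 | T₃..T₅: k=3: 0+5184+76·54·12=54432; k=4: 32832+0+76·8·12=40128 → min 40128 | T₄..T₆: k=4: 0+6240+54·8·65=34320; k=5: 5184+0+54·12·65=47304 → min 34320.
Length 4: T₁..T₄: k=1: 0+36288+39·8·8=38784; k=2: 23712+32832+39·76·8=80256; k=3: 49680+0+39·54·8=66528 → min 38784 | T₂..T₅: k=2: 0+40128+8·76·12=47424; k=3: 32832+5184+8·54·12=43200; k=4: 36288+0+8·8·12=37056 → min 37056 | T₃..T₆: k=3: 0+34320+76·54·65=301080; k=4: 32832+6240+76·8·65=78592; k=5: 40128+0+76·12·65=99408 → min 78592.
Length 5: T₁..T₅: k=1: 0+37056+39·8·12=40800; k=2: 23712+40128+39·76·12=99408; k=3: 49680+5184+39·54·12=80136; k=4: 38784+0+39·8·12=42528 → min 40800 | T₂..T₆: k=2: 0+78592+8·76·65=118112; k=3: 32832+34320+8·54·65=95232; k=4: 36288+6240+8·8·65=46688; k=5: 37056+0+8·12·65=43296 → min 43296.
Length 6: T₁..T₆: k=1: 0+43296+39·8·65=63576; k=2: 23712+78592+39·76·65=294964; k=3: 49680+34320+39·54·65=220890; k=4: 38784+6240+39·8·65=65304; k=5: 40800+0+39·12·65=71220 → min 63576.
Optimal order: (T₁((((T₂T₃)T₄)T₅)T₆)) with cost 63576.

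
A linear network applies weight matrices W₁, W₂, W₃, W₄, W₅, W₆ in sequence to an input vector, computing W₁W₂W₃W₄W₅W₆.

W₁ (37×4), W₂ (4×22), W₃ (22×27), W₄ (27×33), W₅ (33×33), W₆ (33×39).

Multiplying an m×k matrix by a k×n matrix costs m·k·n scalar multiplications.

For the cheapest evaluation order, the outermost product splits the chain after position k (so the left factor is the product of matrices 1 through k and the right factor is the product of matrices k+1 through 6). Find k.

1

Adjacent pairs: W₁W₂ = 37·4·22 = 3256; W₂W₃ = 4·22·27 = 2376; W₃W₄ = 22·27·33 = 19602; W₄W₅ = 27·33·33 = 29403; W₅W₆ = 33·33·39 = 42471.
Length 3: W₁..W₃: k=1: 0+2376+37·4·27=6372; k=2: 3256+0+37·22·27=25234 → min 6372 | W₂..W₄: k=2: 0+19602+4·22·33=22506; k=3: 2376+0+4·27·33=5940 → min 5940 | W₃..W₅: k=3: 0+29403+22·27·33=49005; k=4: 19602+0+22·33·33=43560 → min 43560 | W₄..W₆: k=4: 0+42471+27·33·39=77220; k=5: 29403+0+27·33·39=64152 → min 64152.
Length 4: W₁..W₄: k=1: 0+5940+37·4·33=10824; k=2: 3256+19602+37·22·33=49720; k=3: 6372+0+37·27·33=39339 → min 10824 | W₂..W₅: k=2: 0+43560+4·22·33=46464; k=3: 2376+29403+4·27·33=35343; k=4: 5940+0+4·33·33=10296 → min 10296 | W₃..W₆: k=3: 0+64152+22·27·39=87318; k=4: 19602+42471+22·33·39=90387; k=5: 43560+0+22·33·39=71874 → min 71874.
Length 5: W₁..W₅: k=1: 0+10296+37·4·33=15180; k=2: 3256+43560+37·22·33=73678; k=3: 6372+29403+37·27·33=68742; k=4: 10824+0+37·33·33=51117 → min 15180 | W₂..W₆: k=2: 0+71874+4·22·39=75306; k=3: 2376+64152+4·27·39=70740; k=4: 5940+42471+4·33·39=53559; k=5: 10296+0+4·33·39=15444 → min 15444.
Top-level splits: k=1: (W₁..W₁)·(W₂..W₆) → 0+15444+37·4·39 = 21216; k=2: (W₁..W₂)·(W₃..W₆) → 3256+71874+37·22·39 = 106876; k=3: (W₁..W₃)·(W₄..W₆) → 6372+64152+37·27·39 = 109485; k=4: (W₁..W₄)·(W₅..W₆) → 10824+42471+37·33·39 = 100914; k=5: (W₁..W₅)·(W₆..W₆) → 15180+0+37·33·39 = 62799.
Best split is after W₁, i.e. k = 1.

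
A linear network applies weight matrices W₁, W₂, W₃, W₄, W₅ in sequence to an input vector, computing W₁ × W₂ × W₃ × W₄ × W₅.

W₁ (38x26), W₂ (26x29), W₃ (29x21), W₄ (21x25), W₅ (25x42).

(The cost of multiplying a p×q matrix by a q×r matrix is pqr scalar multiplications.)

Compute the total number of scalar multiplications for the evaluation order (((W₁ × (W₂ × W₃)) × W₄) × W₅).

(W₂ × W₃): 26×29 by 29×21 → 26×21, cost 26·29·21 = 15834
(W₁ × (W₂ × W₃)): 38×26 by 26×21 → 38×21, cost 38·26·21 = 20748; cumulative 36582
((W₁ × (W₂ × W₃)) × W₄): 38×21 by 21×25 → 38×25, cost 38·21·25 = 19950; cumulative 56532
(((W₁ × (W₂ × W₃)) × W₄) × W₅): 38×25 by 25×42 → 38×42, cost 38·25·42 = 39900; cumulative 96432
Total: 96432 scalar multiplications.

96432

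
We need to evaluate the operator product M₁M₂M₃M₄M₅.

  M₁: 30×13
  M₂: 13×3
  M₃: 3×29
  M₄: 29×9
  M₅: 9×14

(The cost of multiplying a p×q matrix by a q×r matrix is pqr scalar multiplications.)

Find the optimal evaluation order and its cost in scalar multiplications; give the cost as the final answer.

Adjacent pairs: M₁M₂ = 30·13·3 = 1170; M₂M₃ = 13·3·29 = 1131; M₃M₄ = 3·29·9 = 783; M₄M₅ = 29·9·14 = 3654.
Length 3: M₁..M₃: k=1: 0+1131+30·13·29=12441; k=2: 1170+0+30·3·29=3780 → min 3780 | M₂..M₄: k=2: 0+783+13·3·9=1134; k=3: 1131+0+13·29·9=4524 → min 1134 | M₃..M₅: k=3: 0+3654+3·29·14=4872; k=4: 783+0+3·9·14=1161 → min 1161.
Length 4: M₁..M₄: k=1: 0+1134+30·13·9=4644; k=2: 1170+783+30·3·9=2763; k=3: 3780+0+30·29·9=11610 → min 2763 | M₂..M₅: k=2: 0+1161+13·3·14=1707; k=3: 1131+3654+13·29·14=10063; k=4: 1134+0+13·9·14=2772 → min 1707.
Length 5: M₁..M₅: k=1: 0+1707+30·13·14=7167; k=2: 1170+1161+30·3·14=3591; k=3: 3780+3654+30·29·14=19614; k=4: 2763+0+30·9·14=6543 → min 3591.
Optimal parenthesization: ((M₁M₂)((M₃M₄)M₅)) with cost 3591.

3591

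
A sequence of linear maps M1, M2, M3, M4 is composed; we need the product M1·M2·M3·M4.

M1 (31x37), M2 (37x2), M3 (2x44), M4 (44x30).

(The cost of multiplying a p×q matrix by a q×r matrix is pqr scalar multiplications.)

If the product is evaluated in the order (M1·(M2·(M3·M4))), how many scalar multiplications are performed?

(M3·M4): 2×44 by 44×30 → 2×30, cost 2·44·30 = 2640
(M2·(M3·M4)): 37×2 by 2×30 → 37×30, cost 37·2·30 = 2220; cumulative 4860
(M1·(M2·(M3·M4))): 31×37 by 37×30 → 31×30, cost 31·37·30 = 34410; cumulative 39270
Total: 39270 scalar multiplications.

39270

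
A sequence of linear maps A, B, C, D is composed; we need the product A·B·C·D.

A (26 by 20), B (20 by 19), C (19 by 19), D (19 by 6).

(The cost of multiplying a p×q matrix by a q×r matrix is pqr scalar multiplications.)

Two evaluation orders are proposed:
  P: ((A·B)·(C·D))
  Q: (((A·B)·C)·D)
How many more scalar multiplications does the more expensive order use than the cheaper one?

7220

Order P = ((A·B)·(C·D)): (A·B): 26×20 by 20×19 → 26×19, cost 26·20·19 = 9880; (C·D): 19×19 by 19×6 → 19×6, cost 19·19·6 = 2166; ((A·B)·(C·D)): 26×19 by 19×6 → 26×6, cost 26·19·6 = 2964; cumulative 15010. Total 15010.
Order Q = (((A·B)·C)·D): (A·B): 26×20 by 20×19 → 26×19, cost 26·20·19 = 9880; ((A·B)·C): 26×19 by 19×19 → 26×19, cost 26·19·19 = 9386; cumulative 19266; (((A·B)·C)·D): 26×19 by 19×6 → 26×6, cost 26·19·6 = 2964; cumulative 22230. Total 22230.
Difference: |15010 − 22230| = 7220.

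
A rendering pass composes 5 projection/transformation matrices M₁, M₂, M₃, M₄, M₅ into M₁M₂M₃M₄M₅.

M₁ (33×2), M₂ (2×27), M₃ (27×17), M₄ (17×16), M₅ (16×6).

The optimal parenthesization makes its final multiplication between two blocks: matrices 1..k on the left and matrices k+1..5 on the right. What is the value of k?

Adjacent pairs: M₁M₂ = 33·2·27 = 1782; M₂M₃ = 2·27·17 = 918; M₃M₄ = 27·17·16 = 7344; M₄M₅ = 17·16·6 = 1632.
Length 3: M₁..M₃: k=1: 0+918+33·2·17=2040; k=2: 1782+0+33·27·17=16929 → min 2040 | M₂..M₄: k=2: 0+7344+2·27·16=8208; k=3: 918+0+2·17·16=1462 → min 1462 | M₃..M₅: k=3: 0+1632+27·17·6=4386; k=4: 7344+0+27·16·6=9936 → min 4386.
Length 4: M₁..M₄: k=1: 0+1462+33·2·16=2518; k=2: 1782+7344+33·27·16=23382; k=3: 2040+0+33·17·16=11016 → min 2518 | M₂..M₅: k=2: 0+4386+2·27·6=4710; k=3: 918+1632+2·17·6=2754; k=4: 1462+0+2·16·6=1654 → min 1654.
Top-level splits: k=1: (M₁..M₁)·(M₂..M₅) → 0+1654+33·2·6 = 2050; k=2: (M₁..M₂)·(M₃..M₅) → 1782+4386+33·27·6 = 11514; k=3: (M₁..M₃)·(M₄..M₅) → 2040+1632+33·17·6 = 7038; k=4: (M₁..M₄)·(M₅..M₅) → 2518+0+33·16·6 = 5686.
Best split is after M₁, i.e. k = 1.

1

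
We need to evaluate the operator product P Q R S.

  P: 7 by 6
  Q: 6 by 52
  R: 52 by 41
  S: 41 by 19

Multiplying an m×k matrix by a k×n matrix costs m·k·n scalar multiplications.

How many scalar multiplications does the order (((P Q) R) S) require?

(P Q): 7×6 by 6×52 → 7×52, cost 7·6·52 = 2184
((P Q) R): 7×52 by 52×41 → 7×41, cost 7·52·41 = 14924; cumulative 17108
(((P Q) R) S): 7×41 by 41×19 → 7×19, cost 7·41·19 = 5453; cumulative 22561
Total: 22561 scalar multiplications.

22561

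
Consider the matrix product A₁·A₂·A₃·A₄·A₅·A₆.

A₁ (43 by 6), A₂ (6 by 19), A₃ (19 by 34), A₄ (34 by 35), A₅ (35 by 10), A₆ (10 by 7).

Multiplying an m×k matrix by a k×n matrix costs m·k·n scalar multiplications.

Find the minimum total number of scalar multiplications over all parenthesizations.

Adjacent pairs: A₁A₂ = 43·6·19 = 4902; A₂A₃ = 6·19·34 = 3876; A₃A₄ = 19·34·35 = 22610; A₄A₅ = 34·35·10 = 11900; A₅A₆ = 35·10·7 = 2450.
Length 3: A₁..A₃: k=1: 0+3876+43·6·34=12648; k=2: 4902+0+43·19·34=32680 → min 12648 | A₂..A₄: k=2: 0+22610+6·19·35=26600; k=3: 3876+0+6·34·35=11016 → min 11016 | A₃..A₅: k=3: 0+11900+19·34·10=18360; k=4: 22610+0+19·35·10=29260 → min 18360 | A₄..A₆: k=4: 0+2450+34·35·7=10780; k=5: 11900+0+34·10·7=14280 → min 10780.
Length 4: A₁..A₄: k=1: 0+11016+43·6·35=20046; k=2: 4902+22610+43·19·35=56107; k=3: 12648+0+43·34·35=63818 → min 20046 | A₂..A₅: k=2: 0+18360+6·19·10=19500; k=3: 3876+11900+6·34·10=17816; k=4: 11016+0+6·35·10=13116 → min 13116 | A₃..A₆: k=3: 0+10780+19·34·7=15302; k=4: 22610+2450+19·35·7=29715; k=5: 18360+0+19·10·7=19690 → min 15302.
Length 5: A₁..A₅: k=1: 0+13116+43·6·10=15696; k=2: 4902+18360+43·19·10=31432; k=3: 12648+11900+43·34·10=39168; k=4: 20046+0+43·35·10=35096 → min 15696 | A₂..A₆: k=2: 0+15302+6·19·7=16100; k=3: 3876+10780+6·34·7=16084; k=4: 11016+2450+6·35·7=14936; k=5: 13116+0+6·10·7=13536 → min 13536.
Length 6: A₁..A₆: k=1: 0+13536+43·6·7=15342; k=2: 4902+15302+43·19·7=25923; k=3: 12648+10780+43·34·7=33662; k=4: 20046+2450+43·35·7=33031; k=5: 15696+0+43·10·7=18706 → min 15342.
Optimal order: (A₁·((((A₂·A₃)·A₄)·A₅)·A₆)) with cost 15342.

15342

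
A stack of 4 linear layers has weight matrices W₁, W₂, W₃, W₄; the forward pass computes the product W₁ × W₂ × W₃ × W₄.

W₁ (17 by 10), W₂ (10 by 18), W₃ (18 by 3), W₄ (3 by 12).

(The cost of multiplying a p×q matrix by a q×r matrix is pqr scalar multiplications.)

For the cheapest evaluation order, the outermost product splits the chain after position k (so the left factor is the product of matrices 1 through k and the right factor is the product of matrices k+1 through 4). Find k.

3

Adjacent pairs: W₁W₂ = 17·10·18 = 3060; W₂W₃ = 10·18·3 = 540; W₃W₄ = 18·3·12 = 648.
Length 3: W₁..W₃: k=1: 0+540+17·10·3=1050; k=2: 3060+0+17·18·3=3978 → min 1050 | W₂..W₄: k=2: 0+648+10·18·12=2808; k=3: 540+0+10·3·12=900 → min 900.
Top-level splits: k=1: (W₁..W₁)·(W₂..W₄) → 0+900+17·10·12 = 2940; k=2: (W₁..W₂)·(W₃..W₄) → 3060+648+17·18·12 = 7380; k=3: (W₁..W₃)·(W₄..W₄) → 1050+0+17·3·12 = 1662.
Best split is after W₃, i.e. k = 3.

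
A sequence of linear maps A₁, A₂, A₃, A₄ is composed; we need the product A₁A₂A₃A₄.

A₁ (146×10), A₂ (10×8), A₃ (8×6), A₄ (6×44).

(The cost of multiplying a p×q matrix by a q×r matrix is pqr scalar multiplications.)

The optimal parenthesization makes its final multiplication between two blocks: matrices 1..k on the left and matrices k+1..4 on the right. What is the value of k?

3

Adjacent pairs: A₁A₂ = 146·10·8 = 11680; A₂A₃ = 10·8·6 = 480; A₃A₄ = 8·6·44 = 2112.
Length 3: A₁..A₃: k=1: 0+480+146·10·6=9240; k=2: 11680+0+146·8·6=18688 → min 9240 | A₂..A₄: k=2: 0+2112+10·8·44=5632; k=3: 480+0+10·6·44=3120 → min 3120.
Top-level splits: k=1: (A₁..A₁)·(A₂..A₄) → 0+3120+146·10·44 = 67360; k=2: (A₁..A₂)·(A₃..A₄) → 11680+2112+146·8·44 = 65184; k=3: (A₁..A₃)·(A₄..A₄) → 9240+0+146·6·44 = 47784.
Best split is after A₃, i.e. k = 3.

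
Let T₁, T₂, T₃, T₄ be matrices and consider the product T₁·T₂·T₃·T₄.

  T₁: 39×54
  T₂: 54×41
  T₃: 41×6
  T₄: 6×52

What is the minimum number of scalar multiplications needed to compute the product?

Adjacent pairs: T₁T₂ = 39·54·41 = 86346; T₂T₃ = 54·41·6 = 13284; T₃T₄ = 41·6·52 = 12792.
Length 3: T₁..T₃: k=1: 0+13284+39·54·6=25920; k=2: 86346+0+39·41·6=95940 → min 25920 | T₂..T₄: k=2: 0+12792+54·41·52=127920; k=3: 13284+0+54·6·52=30132 → min 30132.
Length 4: T₁..T₄: k=1: 0+30132+39·54·52=139644; k=2: 86346+12792+39·41·52=182286; k=3: 25920+0+39·6·52=38088 → min 38088.
Optimal order: ((T₁·(T₂·T₃))·T₄) with cost 38088.

38088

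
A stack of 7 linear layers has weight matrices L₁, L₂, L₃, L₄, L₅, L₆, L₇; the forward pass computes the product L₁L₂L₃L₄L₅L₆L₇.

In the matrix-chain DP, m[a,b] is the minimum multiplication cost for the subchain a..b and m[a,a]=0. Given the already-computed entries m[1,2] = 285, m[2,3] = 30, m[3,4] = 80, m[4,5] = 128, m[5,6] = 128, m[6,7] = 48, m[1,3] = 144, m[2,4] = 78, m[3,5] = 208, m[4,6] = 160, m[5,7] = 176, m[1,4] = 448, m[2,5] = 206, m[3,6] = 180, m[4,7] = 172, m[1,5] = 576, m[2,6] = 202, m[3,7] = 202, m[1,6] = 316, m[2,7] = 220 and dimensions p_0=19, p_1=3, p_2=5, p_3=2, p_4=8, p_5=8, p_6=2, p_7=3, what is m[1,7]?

391

m[1,7] = min over k∈[1,6] of m[1,k]+m[k+1,7]+p_{0}·p_k·p_{7}.
k=1: 0 + 220 + 19·3·3 = 391; k=2: 285 + 202 + 19·5·3 = 772; k=3: 144 + 172 + 19·2·3 = 430; k=4: 448 + 176 + 19·8·3 = 1080; k=5: 576 + 48 + 19·8·3 = 1080; k=6: 316 + 0 + 19·2·3 = 430.
Minimum: 391 at k=1.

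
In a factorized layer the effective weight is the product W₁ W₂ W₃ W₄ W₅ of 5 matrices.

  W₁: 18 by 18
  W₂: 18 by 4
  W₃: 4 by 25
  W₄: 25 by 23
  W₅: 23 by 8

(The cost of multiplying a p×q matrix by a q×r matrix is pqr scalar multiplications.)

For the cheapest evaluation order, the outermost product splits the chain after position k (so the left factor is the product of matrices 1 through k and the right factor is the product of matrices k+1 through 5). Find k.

2

Adjacent pairs: W₁W₂ = 18·18·4 = 1296; W₂W₃ = 18·4·25 = 1800; W₃W₄ = 4·25·23 = 2300; W₄W₅ = 25·23·8 = 4600.
Length 3: W₁..W₃: k=1: 0+1800+18·18·25=9900; k=2: 1296+0+18·4·25=3096 → min 3096 | W₂..W₄: k=2: 0+2300+18·4·23=3956; k=3: 1800+0+18·25·23=12150 → min 3956 | W₃..W₅: k=3: 0+4600+4·25·8=5400; k=4: 2300+0+4·23·8=3036 → min 3036.
Length 4: W₁..W₄: k=1: 0+3956+18·18·23=11408; k=2: 1296+2300+18·4·23=5252; k=3: 3096+0+18·25·23=13446 → min 5252 | W₂..W₅: k=2: 0+3036+18·4·8=3612; k=3: 1800+4600+18·25·8=10000; k=4: 3956+0+18·23·8=7268 → min 3612.
Top-level splits: k=1: (W₁..W₁)·(W₂..W₅) → 0+3612+18·18·8 = 6204; k=2: (W₁..W₂)·(W₃..W₅) → 1296+3036+18·4·8 = 4908; k=3: (W₁..W₃)·(W₄..W₅) → 3096+4600+18·25·8 = 11296; k=4: (W₁..W₄)·(W₅..W₅) → 5252+0+18·23·8 = 8564.
Best split is after W₂, i.e. k = 2.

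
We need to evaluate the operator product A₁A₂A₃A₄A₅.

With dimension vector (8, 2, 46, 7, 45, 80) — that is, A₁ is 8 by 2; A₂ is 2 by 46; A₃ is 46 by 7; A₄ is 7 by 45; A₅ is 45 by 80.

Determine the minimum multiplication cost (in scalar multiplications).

9754

Adjacent pairs: A₁A₂ = 8·2·46 = 736; A₂A₃ = 2·46·7 = 644; A₃A₄ = 46·7·45 = 14490; A₄A₅ = 7·45·80 = 25200.
Length 3: A₁..A₃: k=1: 0+644+8·2·7=756; k=2: 736+0+8·46·7=3312 → min 756 | A₂..A₄: k=2: 0+14490+2·46·45=18630; k=3: 644+0+2·7·45=1274 → min 1274 | A₃..A₅: k=3: 0+25200+46·7·80=50960; k=4: 14490+0+46·45·80=180090 → min 50960.
Length 4: A₁..A₄: k=1: 0+1274+8·2·45=1994; k=2: 736+14490+8·46·45=31786; k=3: 756+0+8·7·45=3276 → min 1994 | A₂..A₅: k=2: 0+50960+2·46·80=58320; k=3: 644+25200+2·7·80=26964; k=4: 1274+0+2·45·80=8474 → min 8474.
Length 5: A₁..A₅: k=1: 0+8474+8·2·80=9754; k=2: 736+50960+8·46·80=81136; k=3: 756+25200+8·7·80=30436; k=4: 1994+0+8·45·80=30794 → min 9754.
Optimal order: (A₁(((A₂A₃)A₄)A₅)) with cost 9754.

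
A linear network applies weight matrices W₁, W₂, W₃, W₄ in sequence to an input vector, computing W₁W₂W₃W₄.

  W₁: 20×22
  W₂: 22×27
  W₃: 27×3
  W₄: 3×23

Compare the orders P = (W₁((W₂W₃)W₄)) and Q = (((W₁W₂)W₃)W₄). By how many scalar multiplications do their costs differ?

1460

Order P = (W₁((W₂W₃)W₄)): (W₂W₃): 22×27 by 27×3 → 22×3, cost 22·27·3 = 1782; ((W₂W₃)W₄): 22×3 by 3×23 → 22×23, cost 22·3·23 = 1518; cumulative 3300; (W₁((W₂W₃)W₄)): 20×22 by 22×23 → 20×23, cost 20·22·23 = 10120; cumulative 13420. Total 13420.
Order Q = (((W₁W₂)W₃)W₄): (W₁W₂): 20×22 by 22×27 → 20×27, cost 20·22·27 = 11880; ((W₁W₂)W₃): 20×27 by 27×3 → 20×3, cost 20·27·3 = 1620; cumulative 13500; (((W₁W₂)W₃)W₄): 20×3 by 3×23 → 20×23, cost 20·3·23 = 1380; cumulative 14880. Total 14880.
Difference: |13420 − 14880| = 1460.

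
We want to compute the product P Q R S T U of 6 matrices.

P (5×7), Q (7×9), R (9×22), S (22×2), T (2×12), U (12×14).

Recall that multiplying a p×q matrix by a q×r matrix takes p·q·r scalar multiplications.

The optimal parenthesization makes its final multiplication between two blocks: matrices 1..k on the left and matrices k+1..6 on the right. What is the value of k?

Adjacent pairs: PQ = 5·7·9 = 315; QR = 7·9·22 = 1386; RS = 9·22·2 = 396; ST = 22·2·12 = 528; TU = 2·12·14 = 336.
Length 3: P..R: k=1: 0+1386+5·7·22=2156; k=2: 315+0+5·9·22=1305 → min 1305 | Q..S: k=2: 0+396+7·9·2=522; k=3: 1386+0+7·22·2=1694 → min 522 | R..T: k=3: 0+528+9·22·12=2904; k=4: 396+0+9·2·12=612 → min 612 | S..U: k=4: 0+336+22·2·14=952; k=5: 528+0+22·12·14=4224 → min 952.
Length 4: P..S: k=1: 0+522+5·7·2=592; k=2: 315+396+5·9·2=801; k=3: 1305+0+5·22·2=1525 → min 592 | Q..T: k=2: 0+612+7·9·12=1368; k=3: 1386+528+7·22·12=3762; k=4: 522+0+7·2·12=690 → min 690 | R..U: k=3: 0+952+9·22·14=3724; k=4: 396+336+9·2·14=984; k=5: 612+0+9·12·14=2124 → min 984.
Length 5: P..T: k=1: 0+690+5·7·12=1110; k=2: 315+612+5·9·12=1467; k=3: 1305+528+5·22·12=3153; k=4: 592+0+5·2·12=712 → min 712 | Q..U: k=2: 0+984+7·9·14=1866; k=3: 1386+952+7·22·14=4494; k=4: 522+336+7·2·14=1054; k=5: 690+0+7·12·14=1866 → min 1054.
Top-level splits: k=1: (P..P)·(Q..U) → 0+1054+5·7·14 = 1544; k=2: (P..Q)·(R..U) → 315+984+5·9·14 = 1929; k=3: (P..R)·(S..U) → 1305+952+5·22·14 = 3797; k=4: (P..S)·(T..U) → 592+336+5·2·14 = 1068; k=5: (P..T)·(U..U) → 712+0+5·12·14 = 1552.
Best split is after S, i.e. k = 4.

4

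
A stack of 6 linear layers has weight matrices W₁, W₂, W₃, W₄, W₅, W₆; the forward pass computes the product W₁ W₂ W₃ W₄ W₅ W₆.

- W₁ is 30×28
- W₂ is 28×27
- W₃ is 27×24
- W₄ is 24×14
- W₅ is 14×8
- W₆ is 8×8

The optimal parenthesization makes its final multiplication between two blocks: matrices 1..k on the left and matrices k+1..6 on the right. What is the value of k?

1

Adjacent pairs: W₁W₂ = 30·28·27 = 22680; W₂W₃ = 28·27·24 = 18144; W₃W₄ = 27·24·14 = 9072; W₄W₅ = 24·14·8 = 2688; W₅W₆ = 14·8·8 = 896.
Length 3: W₁..W₃: k=1: 0+18144+30·28·24=38304; k=2: 22680+0+30·27·24=42120 → min 38304 | W₂..W₄: k=2: 0+9072+28·27·14=19656; k=3: 18144+0+28·24·14=27552 → min 19656 | W₃..W₅: k=3: 0+2688+27·24·8=7872; k=4: 9072+0+27·14·8=12096 → min 7872 | W₄..W₆: k=4: 0+896+24·14·8=3584; k=5: 2688+0+24·8·8=4224 → min 3584.
Length 4: W₁..W₄: k=1: 0+19656+30·28·14=31416; k=2: 22680+9072+30·27·14=43092; k=3: 38304+0+30·24·14=48384 → min 31416 | W₂..W₅: k=2: 0+7872+28·27·8=13920; k=3: 18144+2688+28·24·8=26208; k=4: 19656+0+28·14·8=22792 → min 13920 | W₃..W₆: k=3: 0+3584+27·24·8=8768; k=4: 9072+896+27·14·8=12992; k=5: 7872+0+27·8·8=9600 → min 8768.
Length 5: W₁..W₅: k=1: 0+13920+30·28·8=20640; k=2: 22680+7872+30·27·8=37032; k=3: 38304+2688+30·24·8=46752; k=4: 31416+0+30·14·8=34776 → min 20640 | W₂..W₆: k=2: 0+8768+28·27·8=14816; k=3: 18144+3584+28·24·8=27104; k=4: 19656+896+28·14·8=23688; k=5: 13920+0+28·8·8=15712 → min 14816.
Top-level splits: k=1: (W₁..W₁)·(W₂..W₆) → 0+14816+30·28·8 = 21536; k=2: (W₁..W₂)·(W₃..W₆) → 22680+8768+30·27·8 = 37928; k=3: (W₁..W₃)·(W₄..W₆) → 38304+3584+30·24·8 = 47648; k=4: (W₁..W₄)·(W₅..W₆) → 31416+896+30·14·8 = 35672; k=5: (W₁..W₅)·(W₆..W₆) → 20640+0+30·8·8 = 22560.
Best split is after W₁, i.e. k = 1.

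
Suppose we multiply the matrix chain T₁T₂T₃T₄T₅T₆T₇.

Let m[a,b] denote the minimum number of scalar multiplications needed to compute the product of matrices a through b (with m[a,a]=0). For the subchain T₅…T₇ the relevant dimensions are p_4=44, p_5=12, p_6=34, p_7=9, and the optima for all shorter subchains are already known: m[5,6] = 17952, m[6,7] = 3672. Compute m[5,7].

8424

m[5,7] = min over k∈[5,6] of m[5,k]+m[k+1,7]+p_{4}·p_k·p_{7}.
k=5: 0 + 3672 + 44·12·9 = 8424; k=6: 17952 + 0 + 44·34·9 = 31416.
Minimum: 8424 at k=5.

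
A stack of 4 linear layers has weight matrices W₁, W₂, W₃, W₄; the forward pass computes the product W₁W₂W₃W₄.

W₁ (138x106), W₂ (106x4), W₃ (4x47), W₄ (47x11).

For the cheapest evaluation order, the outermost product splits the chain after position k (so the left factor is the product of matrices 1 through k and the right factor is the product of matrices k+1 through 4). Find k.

Adjacent pairs: W₁W₂ = 138·106·4 = 58512; W₂W₃ = 106·4·47 = 19928; W₃W₄ = 4·47·11 = 2068.
Length 3: W₁..W₃: k=1: 0+19928+138·106·47=707444; k=2: 58512+0+138·4·47=84456 → min 84456 | W₂..W₄: k=2: 0+2068+106·4·11=6732; k=3: 19928+0+106·47·11=74730 → min 6732.
Top-level splits: k=1: (W₁..W₁)·(W₂..W₄) → 0+6732+138·106·11 = 167640; k=2: (W₁..W₂)·(W₃..W₄) → 58512+2068+138·4·11 = 66652; k=3: (W₁..W₃)·(W₄..W₄) → 84456+0+138·47·11 = 155802.
Best split is after W₂, i.e. k = 2.

2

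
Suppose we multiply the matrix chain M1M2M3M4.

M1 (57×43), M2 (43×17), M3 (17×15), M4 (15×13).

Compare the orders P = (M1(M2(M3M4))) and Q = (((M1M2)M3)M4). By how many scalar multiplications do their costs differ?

Order P = (M1(M2(M3M4))): (M3M4): 17×15 by 15×13 → 17×13, cost 17·15·13 = 3315; (M2(M3M4)): 43×17 by 17×13 → 43×13, cost 43·17·13 = 9503; cumulative 12818; (M1(M2(M3M4))): 57×43 by 43×13 → 57×13, cost 57·43·13 = 31863; cumulative 44681. Total 44681.
Order Q = (((M1M2)M3)M4): (M1M2): 57×43 by 43×17 → 57×17, cost 57·43·17 = 41667; ((M1M2)M3): 57×17 by 17×15 → 57×15, cost 57·17·15 = 14535; cumulative 56202; (((M1M2)M3)M4): 57×15 by 15×13 → 57×13, cost 57·15·13 = 11115; cumulative 67317. Total 67317.
Difference: |44681 − 67317| = 22636.

22636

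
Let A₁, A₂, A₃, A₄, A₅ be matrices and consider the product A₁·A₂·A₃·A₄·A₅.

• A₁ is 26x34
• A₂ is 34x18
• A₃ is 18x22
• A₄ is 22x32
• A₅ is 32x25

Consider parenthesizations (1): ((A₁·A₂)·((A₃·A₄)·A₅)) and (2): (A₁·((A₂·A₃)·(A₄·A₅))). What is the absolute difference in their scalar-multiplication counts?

17180

Order (1) = ((A₁·A₂)·((A₃·A₄)·A₅)): (A₁·A₂): 26×34 by 34×18 → 26×18, cost 26·34·18 = 15912; (A₃·A₄): 18×22 by 22×32 → 18×32, cost 18·22·32 = 12672; ((A₃·A₄)·A₅): 18×32 by 32×25 → 18×25, cost 18·32·25 = 14400; cumulative 27072; ((A₁·A₂)·((A₃·A₄)·A₅)): 26×18 by 18×25 → 26×25, cost 26·18·25 = 11700; cumulative 54684. Total 54684.
Order (2) = (A₁·((A₂·A₃)·(A₄·A₅))): (A₂·A₃): 34×18 by 18×22 → 34×22, cost 34·18·22 = 13464; (A₄·A₅): 22×32 by 32×25 → 22×25, cost 22·32·25 = 17600; ((A₂·A₃)·(A₄·A₅)): 34×22 by 22×25 → 34×25, cost 34·22·25 = 18700; cumulative 49764; (A₁·((A₂·A₃)·(A₄·A₅))): 26×34 by 34×25 → 26×25, cost 26·34·25 = 22100; cumulative 71864. Total 71864.
Difference: |54684 − 71864| = 17180.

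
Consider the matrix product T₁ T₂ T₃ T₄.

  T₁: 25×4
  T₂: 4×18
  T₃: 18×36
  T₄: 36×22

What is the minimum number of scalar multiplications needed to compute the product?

7960

Adjacent pairs: T₁T₂ = 25·4·18 = 1800; T₂T₃ = 4·18·36 = 2592; T₃T₄ = 18·36·22 = 14256.
Length 3: T₁..T₃: k=1: 0+2592+25·4·36=6192; k=2: 1800+0+25·18·36=18000 → min 6192 | T₂..T₄: k=2: 0+14256+4·18·22=15840; k=3: 2592+0+4·36·22=5760 → min 5760.
Length 4: T₁..T₄: k=1: 0+5760+25·4·22=7960; k=2: 1800+14256+25·18·22=25956; k=3: 6192+0+25·36·22=25992 → min 7960.
Optimal order: (T₁ ((T₂ T₃) T₄)) with cost 7960.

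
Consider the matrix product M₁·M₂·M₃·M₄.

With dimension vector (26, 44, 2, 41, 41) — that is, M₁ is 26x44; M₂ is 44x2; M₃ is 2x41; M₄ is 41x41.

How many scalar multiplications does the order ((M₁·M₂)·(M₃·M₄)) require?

7782

(M₁·M₂): 26×44 by 44×2 → 26×2, cost 26·44·2 = 2288
(M₃·M₄): 2×41 by 41×41 → 2×41, cost 2·41·41 = 3362
((M₁·M₂)·(M₃·M₄)): 26×2 by 2×41 → 26×41, cost 26·2·41 = 2132; cumulative 7782
Total: 7782 scalar multiplications.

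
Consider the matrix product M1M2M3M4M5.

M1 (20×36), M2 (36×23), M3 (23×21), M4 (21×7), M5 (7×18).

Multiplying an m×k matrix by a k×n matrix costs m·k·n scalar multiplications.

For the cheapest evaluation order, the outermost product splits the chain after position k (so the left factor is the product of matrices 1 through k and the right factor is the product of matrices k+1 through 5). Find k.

Adjacent pairs: M1M2 = 20·36·23 = 16560; M2M3 = 36·23·21 = 17388; M3M4 = 23·21·7 = 3381; M4M5 = 21·7·18 = 2646.
Length 3: M1..M3: k=1: 0+17388+20·36·21=32508; k=2: 16560+0+20·23·21=26220 → min 26220 | M2..M4: k=2: 0+3381+36·23·7=9177; k=3: 17388+0+36·21·7=22680 → min 9177 | M3..M5: k=3: 0+2646+23·21·18=11340; k=4: 3381+0+23·7·18=6279 → min 6279.
Length 4: M1..M4: k=1: 0+9177+20·36·7=14217; k=2: 16560+3381+20·23·7=23161; k=3: 26220+0+20·21·7=29160 → min 14217 | M2..M5: k=2: 0+6279+36·23·18=21183; k=3: 17388+2646+36·21·18=33642; k=4: 9177+0+36·7·18=13713 → min 13713.
Top-level splits: k=1: (M1..M1)·(M2..M5) → 0+13713+20·36·18 = 26673; k=2: (M1..M2)·(M3..M5) → 16560+6279+20·23·18 = 31119; k=3: (M1..M3)·(M4..M5) → 26220+2646+20·21·18 = 36426; k=4: (M1..M4)·(M5..M5) → 14217+0+20·7·18 = 16737.
Best split is after M4, i.e. k = 4.

4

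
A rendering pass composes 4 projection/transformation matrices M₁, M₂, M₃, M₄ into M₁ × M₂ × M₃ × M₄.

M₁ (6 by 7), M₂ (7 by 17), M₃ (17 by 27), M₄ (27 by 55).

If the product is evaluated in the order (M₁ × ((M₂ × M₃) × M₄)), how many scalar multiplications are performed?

(M₂ × M₃): 7×17 by 17×27 → 7×27, cost 7·17·27 = 3213
((M₂ × M₃) × M₄): 7×27 by 27×55 → 7×55, cost 7·27·55 = 10395; cumulative 13608
(M₁ × ((M₂ × M₃) × M₄)): 6×7 by 7×55 → 6×55, cost 6·7·55 = 2310; cumulative 15918
Total: 15918 scalar multiplications.

15918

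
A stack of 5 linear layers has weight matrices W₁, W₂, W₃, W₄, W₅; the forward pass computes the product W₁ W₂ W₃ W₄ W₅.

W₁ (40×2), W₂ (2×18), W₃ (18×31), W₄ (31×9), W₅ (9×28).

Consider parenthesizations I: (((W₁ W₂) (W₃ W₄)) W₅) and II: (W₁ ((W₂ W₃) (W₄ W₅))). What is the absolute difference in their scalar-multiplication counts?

Order I = (((W₁ W₂) (W₃ W₄)) W₅): (W₁ W₂): 40×2 by 2×18 → 40×18, cost 40·2·18 = 1440; (W₃ W₄): 18×31 by 31×9 → 18×9, cost 18·31·9 = 5022; ((W₁ W₂) (W₃ W₄)): 40×18 by 18×9 → 40×9, cost 40·18·9 = 6480; cumulative 12942; (((W₁ W₂) (W₃ W₄)) W₅): 40×9 by 9×28 → 40×28, cost 40·9·28 = 10080; cumulative 23022. Total 23022.
Order II = (W₁ ((W₂ W₃) (W₄ W₅))): (W₂ W₃): 2×18 by 18×31 → 2×31, cost 2·18·31 = 1116; (W₄ W₅): 31×9 by 9×28 → 31×28, cost 31·9·28 = 7812; ((W₂ W₃) (W₄ W₅)): 2×31 by 31×28 → 2×28, cost 2·31·28 = 1736; cumulative 10664; (W₁ ((W₂ W₃) (W₄ W₅))): 40×2 by 2×28 → 40×28, cost 40·2·28 = 2240; cumulative 12904. Total 12904.
Difference: |23022 − 12904| = 10118.

10118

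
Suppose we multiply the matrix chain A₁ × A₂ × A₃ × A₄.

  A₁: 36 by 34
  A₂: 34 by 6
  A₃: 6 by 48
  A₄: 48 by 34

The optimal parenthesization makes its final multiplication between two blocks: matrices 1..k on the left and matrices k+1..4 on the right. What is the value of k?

Adjacent pairs: A₁A₂ = 36·34·6 = 7344; A₂A₃ = 34·6·48 = 9792; A₃A₄ = 6·48·34 = 9792.
Length 3: A₁..A₃: k=1: 0+9792+36·34·48=68544; k=2: 7344+0+36·6·48=17712 → min 17712 | A₂..A₄: k=2: 0+9792+34·6·34=16728; k=3: 9792+0+34·48·34=65280 → min 16728.
Top-level splits: k=1: (A₁..A₁)·(A₂..A₄) → 0+16728+36·34·34 = 58344; k=2: (A₁..A₂)·(A₃..A₄) → 7344+9792+36·6·34 = 24480; k=3: (A₁..A₃)·(A₄..A₄) → 17712+0+36·48·34 = 76464.
Best split is after A₂, i.e. k = 2.

2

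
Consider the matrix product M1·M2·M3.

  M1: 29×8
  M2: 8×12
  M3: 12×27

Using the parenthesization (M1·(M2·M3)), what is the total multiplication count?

(M2·M3): 8×12 by 12×27 → 8×27, cost 8·12·27 = 2592
(M1·(M2·M3)): 29×8 by 8×27 → 29×27, cost 29·8·27 = 6264; cumulative 8856
Total: 8856 scalar multiplications.

8856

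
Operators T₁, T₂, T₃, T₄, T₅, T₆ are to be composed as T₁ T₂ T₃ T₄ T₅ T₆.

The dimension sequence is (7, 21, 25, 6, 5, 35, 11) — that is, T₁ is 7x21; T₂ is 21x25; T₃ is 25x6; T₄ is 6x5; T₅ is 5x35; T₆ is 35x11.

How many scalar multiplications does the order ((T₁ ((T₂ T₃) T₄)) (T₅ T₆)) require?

(T₂ T₃): 21×25 by 25×6 → 21×6, cost 21·25·6 = 3150
((T₂ T₃) T₄): 21×6 by 6×5 → 21×5, cost 21·6·5 = 630; cumulative 3780
(T₁ ((T₂ T₃) T₄)): 7×21 by 21×5 → 7×5, cost 7·21·5 = 735; cumulative 4515
(T₅ T₆): 5×35 by 35×11 → 5×11, cost 5·35·11 = 1925
((T₁ ((T₂ T₃) T₄)) (T₅ T₆)): 7×5 by 5×11 → 7×11, cost 7·5·11 = 385; cumulative 6825
Total: 6825 scalar multiplications.

6825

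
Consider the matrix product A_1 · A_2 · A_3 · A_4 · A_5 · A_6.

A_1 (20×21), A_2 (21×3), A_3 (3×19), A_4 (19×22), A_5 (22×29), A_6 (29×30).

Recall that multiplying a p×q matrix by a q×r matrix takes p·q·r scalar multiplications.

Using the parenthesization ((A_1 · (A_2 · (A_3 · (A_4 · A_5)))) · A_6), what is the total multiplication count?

45182

(A_4 · A_5): 19×22 by 22×29 → 19×29, cost 19·22·29 = 12122
(A_3 · (A_4 · A_5)): 3×19 by 19×29 → 3×29, cost 3·19·29 = 1653; cumulative 13775
(A_2 · (A_3 · (A_4 · A_5))): 21×3 by 3×29 → 21×29, cost 21·3·29 = 1827; cumulative 15602
(A_1 · (A_2 · (A_3 · (A_4 · A_5)))): 20×21 by 21×29 → 20×29, cost 20·21·29 = 12180; cumulative 27782
((A_1 · (A_2 · (A_3 · (A_4 · A_5)))) · A_6): 20×29 by 29×30 → 20×30, cost 20·29·30 = 17400; cumulative 45182
Total: 45182 scalar multiplications.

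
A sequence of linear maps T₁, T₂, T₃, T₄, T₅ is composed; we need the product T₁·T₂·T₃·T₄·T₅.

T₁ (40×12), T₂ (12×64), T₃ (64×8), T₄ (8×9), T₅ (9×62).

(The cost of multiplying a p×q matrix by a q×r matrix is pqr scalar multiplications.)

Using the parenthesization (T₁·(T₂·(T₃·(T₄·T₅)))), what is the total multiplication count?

(T₄·T₅): 8×9 by 9×62 → 8×62, cost 8·9·62 = 4464
(T₃·(T₄·T₅)): 64×8 by 8×62 → 64×62, cost 64·8·62 = 31744; cumulative 36208
(T₂·(T₃·(T₄·T₅))): 12×64 by 64×62 → 12×62, cost 12·64·62 = 47616; cumulative 83824
(T₁·(T₂·(T₃·(T₄·T₅)))): 40×12 by 12×62 → 40×62, cost 40·12·62 = 29760; cumulative 113584
Total: 113584 scalar multiplications.

113584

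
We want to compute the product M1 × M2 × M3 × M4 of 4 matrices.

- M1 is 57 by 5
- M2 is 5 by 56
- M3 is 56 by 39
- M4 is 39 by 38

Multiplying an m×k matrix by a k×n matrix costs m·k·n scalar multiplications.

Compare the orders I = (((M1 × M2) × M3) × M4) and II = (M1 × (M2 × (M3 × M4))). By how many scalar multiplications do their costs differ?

Order I = (((M1 × M2) × M3) × M4): (M1 × M2): 57×5 by 5×56 → 57×56, cost 57·5·56 = 15960; ((M1 × M2) × M3): 57×56 by 56×39 → 57×39, cost 57·56·39 = 124488; cumulative 140448; (((M1 × M2) × M3) × M4): 57×39 by 39×38 → 57×38, cost 57·39·38 = 84474; cumulative 224922. Total 224922.
Order II = (M1 × (M2 × (M3 × M4))): (M3 × M4): 56×39 by 39×38 → 56×38, cost 56·39·38 = 82992; (M2 × (M3 × M4)): 5×56 by 56×38 → 5×38, cost 5·56·38 = 10640; cumulative 93632; (M1 × (M2 × (M3 × M4))): 57×5 by 5×38 → 57×38, cost 57·5·38 = 10830; cumulative 104462. Total 104462.
Difference: |224922 − 104462| = 120460.

120460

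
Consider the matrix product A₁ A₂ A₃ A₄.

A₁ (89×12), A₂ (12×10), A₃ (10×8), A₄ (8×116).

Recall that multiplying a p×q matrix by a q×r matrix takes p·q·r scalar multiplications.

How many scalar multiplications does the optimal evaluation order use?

Adjacent pairs: A₁A₂ = 89·12·10 = 10680; A₂A₃ = 12·10·8 = 960; A₃A₄ = 10·8·116 = 9280.
Length 3: A₁..A₃: k=1: 0+960+89·12·8=9504; k=2: 10680+0+89·10·8=17800 → min 9504 | A₂..A₄: k=2: 0+9280+12·10·116=23200; k=3: 960+0+12·8·116=12096 → min 12096.
Length 4: A₁..A₄: k=1: 0+12096+89·12·116=135984; k=2: 10680+9280+89·10·116=123200; k=3: 9504+0+89·8·116=92096 → min 92096.
Optimal order: ((A₁ (A₂ A₃)) A₄) with cost 92096.

92096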